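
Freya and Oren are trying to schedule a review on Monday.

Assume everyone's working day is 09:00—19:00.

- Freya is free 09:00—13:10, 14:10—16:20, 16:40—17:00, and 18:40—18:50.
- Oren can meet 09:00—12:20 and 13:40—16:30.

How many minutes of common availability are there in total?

Freya ∩ Oren: 09:00–12:20, 14:10–16:20.
Total common minutes: 200 + 130 = 330.

330 minutes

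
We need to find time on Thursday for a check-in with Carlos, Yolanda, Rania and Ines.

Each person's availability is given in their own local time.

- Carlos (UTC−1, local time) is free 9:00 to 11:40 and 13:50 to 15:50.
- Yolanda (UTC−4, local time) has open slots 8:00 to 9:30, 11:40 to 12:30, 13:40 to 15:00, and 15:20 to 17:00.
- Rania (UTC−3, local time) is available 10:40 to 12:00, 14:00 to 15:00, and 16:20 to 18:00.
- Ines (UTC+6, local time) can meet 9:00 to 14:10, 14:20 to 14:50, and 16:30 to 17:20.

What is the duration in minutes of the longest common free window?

0 minutes

Carlos → UTC: 10:00–12:40, 14:50–16:50.
Yolanda → UTC: 12:00–13:30, 15:40–16:30, 17:40–19:00, 19:20–21:00.
Rania → UTC: 13:40–15:00, 17:00–18:00, 19:20–21:00.
Ines → UTC: 03:00–08:10, 08:20–08:50, 10:30–11:20.
Carlos ∩ Yolanda: 12:00–12:40, 15:40–16:30.
Carlos ∩ Yolanda ∩ Rania: (none).
Carlos ∩ Yolanda ∩ Rania ∩ Ines: (none).
No common window.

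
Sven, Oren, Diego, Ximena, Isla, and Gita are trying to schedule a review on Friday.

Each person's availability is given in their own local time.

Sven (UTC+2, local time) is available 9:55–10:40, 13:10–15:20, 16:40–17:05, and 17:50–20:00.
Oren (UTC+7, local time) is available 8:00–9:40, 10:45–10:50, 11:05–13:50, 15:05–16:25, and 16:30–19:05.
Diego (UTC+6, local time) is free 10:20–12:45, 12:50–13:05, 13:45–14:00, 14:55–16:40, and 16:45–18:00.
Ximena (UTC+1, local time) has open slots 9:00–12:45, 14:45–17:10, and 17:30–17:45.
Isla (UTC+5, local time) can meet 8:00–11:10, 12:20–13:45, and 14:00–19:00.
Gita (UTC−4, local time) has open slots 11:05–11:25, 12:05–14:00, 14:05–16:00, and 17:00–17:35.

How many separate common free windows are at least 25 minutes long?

0

Sven → UTC: 07:55–08:40, 11:10–13:20, 14:40–15:05, 15:50–18:00.
Oren → UTC: 01:00–02:40, 03:45–03:50, 04:05–06:50, 08:05–09:25, 09:30–12:05.
Diego → UTC: 04:20–06:45, 06:50–07:05, 07:45–08:00, 08:55–10:40, 10:45–12:00.
Ximena → UTC: 08:00–11:45, 13:45–16:10, 16:30–16:45.
Isla → UTC: 03:00–06:10, 07:20–08:45, 09:00–14:00.
Gita → UTC: 15:05–15:25, 16:05–18:00, 18:05–20:00, 21:00–21:35.
Sven ∩ Oren: 08:05–08:40, 11:10–12:05.
Sven ∩ Oren ∩ Diego: 11:10–12:00.
Sven ∩ Oren ∩ Diego ∩ Ximena: 11:10–11:45.
Sven ∩ Oren ∩ Diego ∩ Ximena ∩ Isla: 11:10–11:45.
Sven ∩ Oren ∩ Diego ∩ Ximena ∩ Isla ∩ Gita: (none).
Windows ≥ 25 min: (none).
That's 0 windows.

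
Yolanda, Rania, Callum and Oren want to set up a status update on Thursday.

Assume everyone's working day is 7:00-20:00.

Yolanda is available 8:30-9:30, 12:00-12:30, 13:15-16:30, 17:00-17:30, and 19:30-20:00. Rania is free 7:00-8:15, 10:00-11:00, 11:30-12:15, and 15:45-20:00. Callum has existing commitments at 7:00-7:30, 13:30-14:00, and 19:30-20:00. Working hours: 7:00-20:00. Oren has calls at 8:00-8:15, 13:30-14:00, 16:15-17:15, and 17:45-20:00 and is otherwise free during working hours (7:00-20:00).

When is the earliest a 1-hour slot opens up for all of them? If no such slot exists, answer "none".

none

Callum free within 07:00–20:00: 07:30–13:30, 14:00–19:30.
Oren free within 07:00–20:00: 07:00–08:00, 08:15–13:30, 14:00–16:15, 17:15–17:45.
Yolanda ∩ Rania: 12:00–12:15, 15:45–16:30, 17:00–17:30, 19:30–20:00.
Yolanda ∩ Rania ∩ Callum: 12:00–12:15, 15:45–16:30, 17:00–17:30.
Yolanda ∩ Rania ∩ Callum ∩ Oren: 12:00–12:15, 15:45–16:15, 17:15–17:30.
Windows ≥ 60 min: (none).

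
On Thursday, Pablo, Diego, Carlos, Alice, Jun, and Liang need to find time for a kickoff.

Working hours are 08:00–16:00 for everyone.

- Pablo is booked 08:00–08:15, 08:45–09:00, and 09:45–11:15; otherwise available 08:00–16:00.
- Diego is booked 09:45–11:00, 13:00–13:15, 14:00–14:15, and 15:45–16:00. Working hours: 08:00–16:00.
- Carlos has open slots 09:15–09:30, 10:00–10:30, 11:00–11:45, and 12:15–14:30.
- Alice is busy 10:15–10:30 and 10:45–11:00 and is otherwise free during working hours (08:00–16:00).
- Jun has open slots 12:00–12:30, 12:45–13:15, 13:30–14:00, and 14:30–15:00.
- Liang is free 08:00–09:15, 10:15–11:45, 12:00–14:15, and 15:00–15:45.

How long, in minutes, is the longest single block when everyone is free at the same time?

30 minutes

Pablo free within 08:00–16:00: 08:15–08:45, 09:00–09:45, 11:15–16:00.
Diego free within 08:00–16:00: 08:00–09:45, 11:00–13:00, 13:15–14:00, 14:15–15:45.
Alice free within 08:00–16:00: 08:00–10:15, 10:30–10:45, 11:00–16:00.
Pablo ∩ Diego: 08:15–08:45, 09:00–09:45, 11:15–13:00, 13:15–14:00, 14:15–15:45.
Pablo ∩ Diego ∩ Carlos: 09:15–09:30, 11:15–11:45, 12:15–13:00, 13:15–14:00, 14:15–14:30.
Pablo ∩ Diego ∩ Carlos ∩ Alice: 09:15–09:30, 11:15–11:45, 12:15–13:00, 13:15–14:00, 14:15–14:30.
Pablo ∩ Diego ∩ Carlos ∩ Alice ∩ Jun: 12:15–12:30, 12:45–13:00, 13:30–14:00.
Pablo ∩ Diego ∩ Carlos ∩ Alice ∩ Jun ∩ Liang: 12:15–12:30, 12:45–13:00, 13:30–14:00.
Common window lengths: 15, 15, 30 min; longest is 30.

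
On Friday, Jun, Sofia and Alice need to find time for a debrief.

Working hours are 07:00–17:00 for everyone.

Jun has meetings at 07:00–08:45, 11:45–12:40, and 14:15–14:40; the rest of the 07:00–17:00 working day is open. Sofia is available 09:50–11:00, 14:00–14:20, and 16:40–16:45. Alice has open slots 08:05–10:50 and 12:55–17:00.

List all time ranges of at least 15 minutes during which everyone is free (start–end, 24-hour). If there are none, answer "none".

Jun free within 07:00–17:00: 08:45–11:45, 12:40–14:15, 14:40–17:00.
Jun ∩ Sofia: 09:50–11:00, 14:00–14:15, 16:40–16:45.
Jun ∩ Sofia ∩ Alice: 09:50–10:50, 14:00–14:15, 16:40–16:45.
Windows ≥ 15 min: 09:50–10:50, 14:00–14:15.

09:50–10:50, 14:00–14:15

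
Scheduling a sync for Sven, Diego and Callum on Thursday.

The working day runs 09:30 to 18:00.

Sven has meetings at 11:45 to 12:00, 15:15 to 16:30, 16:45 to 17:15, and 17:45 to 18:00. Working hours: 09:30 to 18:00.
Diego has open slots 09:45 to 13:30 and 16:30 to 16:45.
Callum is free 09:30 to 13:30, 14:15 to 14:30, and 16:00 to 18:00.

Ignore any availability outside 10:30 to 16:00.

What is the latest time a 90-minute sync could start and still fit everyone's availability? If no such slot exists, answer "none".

Sven free within 09:30–18:00: 09:30–11:45, 12:00–15:15, 16:30–16:45, 17:15–17:45.
Sven ∩ Diego: 09:45–11:45, 12:00–13:30, 16:30–16:45.
Sven ∩ Diego ∩ Callum: 09:45–11:45, 12:00–13:30, 16:30–16:45.
Restricted to 10:30–16:00: 10:30–11:45, 12:00–13:30.
Windows ≥ 90 min: 12:00–13:30.
Latest start in the last window 12:00–13:30 is 13:30 − 90 min = 12:00.

12:00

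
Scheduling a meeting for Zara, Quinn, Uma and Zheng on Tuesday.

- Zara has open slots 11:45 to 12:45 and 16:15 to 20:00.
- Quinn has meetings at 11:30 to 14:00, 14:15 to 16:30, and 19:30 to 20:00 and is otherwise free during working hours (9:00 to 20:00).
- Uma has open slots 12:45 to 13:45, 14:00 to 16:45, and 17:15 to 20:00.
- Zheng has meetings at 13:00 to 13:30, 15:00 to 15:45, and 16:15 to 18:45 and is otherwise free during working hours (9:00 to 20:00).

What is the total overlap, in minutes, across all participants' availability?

45 minutes

Quinn free within 09:00–20:00: 09:00–11:30, 14:00–14:15, 16:30–19:30.
Zheng free within 09:00–20:00: 09:00–13:00, 13:30–15:00, 15:45–16:15, 18:45–20:00.
Zara ∩ Quinn: 16:30–19:30.
Zara ∩ Quinn ∩ Uma: 16:30–16:45, 17:15–19:30.
Zara ∩ Quinn ∩ Uma ∩ Zheng: 18:45–19:30.
Total common minutes: 45.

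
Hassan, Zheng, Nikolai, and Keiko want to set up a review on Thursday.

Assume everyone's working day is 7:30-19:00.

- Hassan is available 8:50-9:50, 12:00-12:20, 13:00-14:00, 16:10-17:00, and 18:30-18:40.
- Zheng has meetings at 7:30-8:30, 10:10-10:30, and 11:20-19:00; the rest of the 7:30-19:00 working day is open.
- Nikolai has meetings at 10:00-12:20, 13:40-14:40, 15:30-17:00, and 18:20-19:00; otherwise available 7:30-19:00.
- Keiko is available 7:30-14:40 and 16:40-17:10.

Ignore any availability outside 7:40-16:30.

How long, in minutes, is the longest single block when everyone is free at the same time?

60 minutes

Zheng free within 07:30–19:00: 08:30–10:10, 10:30–11:20.
Nikolai free within 07:30–19:00: 07:30–10:00, 12:20–13:40, 14:40–15:30, 17:00–18:20.
Hassan ∩ Zheng: 08:50–09:50.
Hassan ∩ Zheng ∩ Nikolai: 08:50–09:50.
Hassan ∩ Zheng ∩ Nikolai ∩ Keiko: 08:50–09:50.
Restricted to 07:40–16:30: 08:50–09:50.
Single common window of 60 minutes.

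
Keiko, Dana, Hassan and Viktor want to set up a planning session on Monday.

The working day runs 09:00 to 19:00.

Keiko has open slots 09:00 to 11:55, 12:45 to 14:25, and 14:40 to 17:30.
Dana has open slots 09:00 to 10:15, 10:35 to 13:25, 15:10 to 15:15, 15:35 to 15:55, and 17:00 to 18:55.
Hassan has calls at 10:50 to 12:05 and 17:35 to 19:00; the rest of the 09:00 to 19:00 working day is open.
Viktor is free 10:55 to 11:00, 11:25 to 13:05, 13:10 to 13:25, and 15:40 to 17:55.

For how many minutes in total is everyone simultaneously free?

80 minutes

Hassan free within 09:00–19:00: 09:00–10:50, 12:05–17:35.
Keiko ∩ Dana: 09:00–10:15, 10:35–11:55, 12:45–13:25, 15:10–15:15, 15:35–15:55, 17:00–17:30.
Keiko ∩ Dana ∩ Hassan: 09:00–10:15, 10:35–10:50, 12:45–13:25, 15:10–15:15, 15:35–15:55, 17:00–17:30.
Keiko ∩ Dana ∩ Hassan ∩ Viktor: 12:45–13:05, 13:10–13:25, 15:40–15:55, 17:00–17:30.
Total common minutes: 20 + 15 + 15 + 30 = 80.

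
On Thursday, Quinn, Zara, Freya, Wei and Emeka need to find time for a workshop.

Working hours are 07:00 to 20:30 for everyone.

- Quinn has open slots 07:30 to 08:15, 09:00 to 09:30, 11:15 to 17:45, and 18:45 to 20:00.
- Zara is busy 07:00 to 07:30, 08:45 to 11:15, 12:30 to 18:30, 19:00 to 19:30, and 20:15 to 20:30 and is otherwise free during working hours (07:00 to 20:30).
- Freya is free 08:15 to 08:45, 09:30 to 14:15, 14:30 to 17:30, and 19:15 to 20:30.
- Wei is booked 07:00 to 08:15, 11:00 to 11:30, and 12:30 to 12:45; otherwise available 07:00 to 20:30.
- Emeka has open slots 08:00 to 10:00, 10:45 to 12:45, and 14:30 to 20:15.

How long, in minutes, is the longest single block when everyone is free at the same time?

60 minutes

Zara free within 07:00–20:30: 07:30–08:45, 11:15–12:30, 18:30–19:00, 19:30–20:15.
Wei free within 07:00–20:30: 08:15–11:00, 11:30–12:30, 12:45–20:30.
Quinn ∩ Zara: 07:30–08:15, 11:15–12:30, 18:45–19:00, 19:30–20:00.
Quinn ∩ Zara ∩ Freya: 11:15–12:30, 19:30–20:00.
Quinn ∩ Zara ∩ Freya ∩ Wei: 11:30–12:30, 19:30–20:00.
Quinn ∩ Zara ∩ Freya ∩ Wei ∩ Emeka: 11:30–12:30, 19:30–20:00.
Common window lengths: 60, 30 min; longest is 60.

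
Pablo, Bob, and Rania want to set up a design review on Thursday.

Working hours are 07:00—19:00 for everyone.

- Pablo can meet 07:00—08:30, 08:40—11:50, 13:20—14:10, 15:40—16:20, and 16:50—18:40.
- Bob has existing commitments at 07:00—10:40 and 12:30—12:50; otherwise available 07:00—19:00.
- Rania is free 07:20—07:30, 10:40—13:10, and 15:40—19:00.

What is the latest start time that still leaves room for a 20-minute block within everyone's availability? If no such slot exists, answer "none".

18:20

Bob free within 07:00–19:00: 10:40–12:30, 12:50–19:00.
Pablo ∩ Bob: 10:40–11:50, 13:20–14:10, 15:40–16:20, 16:50–18:40.
Pablo ∩ Bob ∩ Rania: 10:40–11:50, 15:40–16:20, 16:50–18:40.
Windows ≥ 20 min: 10:40–11:50, 15:40–16:20, 16:50–18:40.
Latest start in the last window 16:50–18:40 is 18:40 − 20 min = 18:20.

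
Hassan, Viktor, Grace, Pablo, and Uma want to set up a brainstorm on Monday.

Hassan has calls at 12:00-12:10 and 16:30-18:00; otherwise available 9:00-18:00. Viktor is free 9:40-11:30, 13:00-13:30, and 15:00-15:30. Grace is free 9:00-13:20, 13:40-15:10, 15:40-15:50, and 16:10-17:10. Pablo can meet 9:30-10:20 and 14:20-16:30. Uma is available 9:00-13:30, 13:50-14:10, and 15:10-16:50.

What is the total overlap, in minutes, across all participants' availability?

40 minutes

Hassan free within 09:00–18:00: 09:00–12:00, 12:10–16:30.
Hassan ∩ Viktor: 09:40–11:30, 13:00–13:30, 15:00–15:30.
Hassan ∩ Viktor ∩ Grace: 09:40–11:30, 13:00–13:20, 15:00–15:10.
Hassan ∩ Viktor ∩ Grace ∩ Pablo: 09:40–10:20, 15:00–15:10.
Hassan ∩ Viktor ∩ Grace ∩ Pablo ∩ Uma: 09:40–10:20.
Total common minutes: 40.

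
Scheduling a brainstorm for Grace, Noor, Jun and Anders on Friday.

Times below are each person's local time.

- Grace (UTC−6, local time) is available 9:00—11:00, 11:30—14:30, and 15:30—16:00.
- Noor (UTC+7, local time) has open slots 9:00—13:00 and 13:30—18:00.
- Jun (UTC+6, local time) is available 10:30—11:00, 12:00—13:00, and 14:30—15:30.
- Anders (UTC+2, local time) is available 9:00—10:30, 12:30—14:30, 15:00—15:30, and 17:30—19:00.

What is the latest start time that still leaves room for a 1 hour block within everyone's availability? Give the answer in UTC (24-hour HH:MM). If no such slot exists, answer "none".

Grace → UTC: 15:00–17:00, 17:30–20:30, 21:30–22:00.
Noor → UTC: 02:00–06:00, 06:30–11:00.
Jun → UTC: 04:30–05:00, 06:00–07:00, 08:30–09:30.
Anders → UTC: 07:00–08:30, 10:30–12:30, 13:00–13:30, 15:30–17:00.
Grace ∩ Noor: (none).
Grace ∩ Noor ∩ Jun: (none).
Grace ∩ Noor ∩ Jun ∩ Anders: (none).
Windows ≥ 60 min: (none).

none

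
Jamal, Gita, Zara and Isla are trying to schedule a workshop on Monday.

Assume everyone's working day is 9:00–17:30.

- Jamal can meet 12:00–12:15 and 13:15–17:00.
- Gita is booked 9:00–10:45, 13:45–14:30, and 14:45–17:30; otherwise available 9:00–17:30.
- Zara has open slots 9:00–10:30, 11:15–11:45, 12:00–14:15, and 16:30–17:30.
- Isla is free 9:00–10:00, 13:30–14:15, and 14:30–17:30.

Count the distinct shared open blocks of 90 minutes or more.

Gita free within 09:00–17:30: 10:45–13:45, 14:30–14:45.
Jamal ∩ Gita: 12:00–12:15, 13:15–13:45, 14:30–14:45.
Jamal ∩ Gita ∩ Zara: 12:00–12:15, 13:15–13:45.
Jamal ∩ Gita ∩ Zara ∩ Isla: 13:30–13:45.
Windows ≥ 90 min: (none).
That's 0 windows.

0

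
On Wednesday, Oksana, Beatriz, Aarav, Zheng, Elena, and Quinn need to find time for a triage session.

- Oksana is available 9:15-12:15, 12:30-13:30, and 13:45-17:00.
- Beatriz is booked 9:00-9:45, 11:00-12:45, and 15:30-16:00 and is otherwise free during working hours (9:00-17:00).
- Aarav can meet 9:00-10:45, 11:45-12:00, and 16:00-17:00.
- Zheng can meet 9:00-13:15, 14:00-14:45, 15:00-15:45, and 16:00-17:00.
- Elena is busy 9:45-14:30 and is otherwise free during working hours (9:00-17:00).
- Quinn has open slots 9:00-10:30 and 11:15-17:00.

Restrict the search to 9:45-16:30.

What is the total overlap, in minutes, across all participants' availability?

30 minutes

Beatriz free within 09:00–17:00: 09:45–11:00, 12:45–15:30, 16:00–17:00.
Elena free within 09:00–17:00: 09:00–09:45, 14:30–17:00.
Oksana ∩ Beatriz: 09:45–11:00, 12:45–13:30, 13:45–15:30, 16:00–17:00.
Oksana ∩ Beatriz ∩ Aarav: 09:45–10:45, 16:00–17:00.
Oksana ∩ Beatriz ∩ Aarav ∩ Zheng: 09:45–10:45, 16:00–17:00.
Oksana ∩ Beatriz ∩ Aarav ∩ Zheng ∩ Elena: 16:00–17:00.
Oksana ∩ Beatriz ∩ Aarav ∩ Zheng ∩ Elena ∩ Quinn: 16:00–17:00.
Restricted to 09:45–16:30: 16:00–16:30.
Total common minutes: 30.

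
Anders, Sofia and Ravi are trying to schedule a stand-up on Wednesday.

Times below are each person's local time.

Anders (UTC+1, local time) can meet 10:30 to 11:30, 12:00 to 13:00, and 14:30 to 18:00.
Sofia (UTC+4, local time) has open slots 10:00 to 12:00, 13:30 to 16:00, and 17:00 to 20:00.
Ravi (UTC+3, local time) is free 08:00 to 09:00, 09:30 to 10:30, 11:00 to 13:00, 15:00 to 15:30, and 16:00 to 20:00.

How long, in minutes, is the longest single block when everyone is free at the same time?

150 minutes

Anders → UTC: 09:30–10:30, 11:00–12:00, 13:30–17:00.
Sofia → UTC: 06:00–08:00, 09:30–12:00, 13:00–16:00.
Ravi → UTC: 05:00–06:00, 06:30–07:30, 08:00–10:00, 12:00–12:30, 13:00–17:00.
Anders ∩ Sofia: 09:30–10:30, 11:00–12:00, 13:30–16:00.
Anders ∩ Sofia ∩ Ravi: 09:30–10:00, 13:30–16:00.
Common window lengths: 30, 150 min; longest is 150.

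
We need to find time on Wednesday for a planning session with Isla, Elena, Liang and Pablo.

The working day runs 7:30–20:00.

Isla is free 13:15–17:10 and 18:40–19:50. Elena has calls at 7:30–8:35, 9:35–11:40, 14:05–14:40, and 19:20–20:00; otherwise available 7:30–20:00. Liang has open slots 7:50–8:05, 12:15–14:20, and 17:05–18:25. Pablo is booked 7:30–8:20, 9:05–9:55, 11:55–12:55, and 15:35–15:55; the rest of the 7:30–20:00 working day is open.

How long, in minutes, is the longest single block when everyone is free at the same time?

Elena free within 07:30–20:00: 08:35–09:35, 11:40–14:05, 14:40–19:20.
Pablo free within 07:30–20:00: 08:20–09:05, 09:55–11:55, 12:55–15:35, 15:55–20:00.
Isla ∩ Elena: 13:15–14:05, 14:40–17:10, 18:40–19:20.
Isla ∩ Elena ∩ Liang: 13:15–14:05, 17:05–17:10.
Isla ∩ Elena ∩ Liang ∩ Pablo: 13:15–14:05, 17:05–17:10.
Common window lengths: 50, 5 min; longest is 50.

50 minutes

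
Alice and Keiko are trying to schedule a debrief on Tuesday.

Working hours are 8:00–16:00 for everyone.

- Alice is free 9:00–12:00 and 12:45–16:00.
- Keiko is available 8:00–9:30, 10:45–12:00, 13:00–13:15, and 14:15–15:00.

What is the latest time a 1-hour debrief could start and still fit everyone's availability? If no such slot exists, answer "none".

Alice ∩ Keiko: 09:00–09:30, 10:45–12:00, 13:00–13:15, 14:15–15:00.
Windows ≥ 60 min: 10:45–12:00.
Latest start in the last window 10:45–12:00 is 12:00 − 60 min = 11:00.

11:00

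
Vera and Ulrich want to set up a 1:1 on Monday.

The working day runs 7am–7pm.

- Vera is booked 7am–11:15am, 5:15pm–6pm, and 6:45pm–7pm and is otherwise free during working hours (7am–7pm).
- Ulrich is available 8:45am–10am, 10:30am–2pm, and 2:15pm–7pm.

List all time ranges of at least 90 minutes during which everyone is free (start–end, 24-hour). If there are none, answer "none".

Vera free within 07:00–19:00: 11:15–17:15, 18:00–18:45.
Vera ∩ Ulrich: 11:15–14:00, 14:15–17:15, 18:00–18:45.
Windows ≥ 90 min: 11:15–14:00, 14:15–17:15.

11:15–14:00, 14:15–17:15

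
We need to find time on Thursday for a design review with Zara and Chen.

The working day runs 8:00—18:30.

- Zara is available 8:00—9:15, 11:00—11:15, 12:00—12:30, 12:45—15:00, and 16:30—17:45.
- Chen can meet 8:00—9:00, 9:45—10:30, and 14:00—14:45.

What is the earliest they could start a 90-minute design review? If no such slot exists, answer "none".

Zara ∩ Chen: 08:00–09:00, 14:00–14:45.
Windows ≥ 90 min: (none).

none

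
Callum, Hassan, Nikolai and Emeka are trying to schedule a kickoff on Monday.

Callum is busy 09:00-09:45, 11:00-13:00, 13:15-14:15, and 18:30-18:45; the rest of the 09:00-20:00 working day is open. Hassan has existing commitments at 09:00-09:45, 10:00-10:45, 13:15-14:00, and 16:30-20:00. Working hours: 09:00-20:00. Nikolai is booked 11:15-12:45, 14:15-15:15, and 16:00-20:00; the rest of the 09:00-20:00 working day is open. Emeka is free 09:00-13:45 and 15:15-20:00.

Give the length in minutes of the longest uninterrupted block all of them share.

45 minutes

Callum free within 09:00–20:00: 09:45–11:00, 13:00–13:15, 14:15–18:30, 18:45–20:00.
Hassan free within 09:00–20:00: 09:45–10:00, 10:45–13:15, 14:00–16:30.
Nikolai free within 09:00–20:00: 09:00–11:15, 12:45–14:15, 15:15–16:00.
Callum ∩ Hassan: 09:45–10:00, 10:45–11:00, 13:00–13:15, 14:15–16:30.
Callum ∩ Hassan ∩ Nikolai: 09:45–10:00, 10:45–11:00, 13:00–13:15, 15:15–16:00.
Callum ∩ Hassan ∩ Nikolai ∩ Emeka: 09:45–10:00, 10:45–11:00, 13:00–13:15, 15:15–16:00.
Common window lengths: 15, 15, 15, 45 min; longest is 45.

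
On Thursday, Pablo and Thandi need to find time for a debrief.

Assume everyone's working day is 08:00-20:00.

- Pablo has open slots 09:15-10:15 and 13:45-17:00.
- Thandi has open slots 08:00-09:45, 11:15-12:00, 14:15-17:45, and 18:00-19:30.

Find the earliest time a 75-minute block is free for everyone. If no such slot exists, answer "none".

Pablo ∩ Thandi: 09:15–09:45, 14:15–17:00.
Windows ≥ 75 min: 14:15–17:00.
Earliest such window starts at 14:15.

14:15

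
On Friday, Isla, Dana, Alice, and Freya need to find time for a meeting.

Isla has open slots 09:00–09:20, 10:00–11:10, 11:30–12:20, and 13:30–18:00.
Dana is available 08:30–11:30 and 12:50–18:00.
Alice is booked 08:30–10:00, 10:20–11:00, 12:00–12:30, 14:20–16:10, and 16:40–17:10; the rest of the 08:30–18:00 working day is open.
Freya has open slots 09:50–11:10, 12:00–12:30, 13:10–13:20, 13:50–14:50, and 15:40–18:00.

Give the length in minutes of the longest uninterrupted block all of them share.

Alice free within 08:30–18:00: 10:00–10:20, 11:00–12:00, 12:30–14:20, 16:10–16:40, 17:10–18:00.
Isla ∩ Dana: 09:00–09:20, 10:00–11:10, 13:30–18:00.
Isla ∩ Dana ∩ Alice: 10:00–10:20, 11:00–11:10, 13:30–14:20, 16:10–16:40, 17:10–18:00.
Isla ∩ Dana ∩ Alice ∩ Freya: 10:00–10:20, 11:00–11:10, 13:50–14:20, 16:10–16:40, 17:10–18:00.
Common window lengths: 20, 10, 30, 30, 50 min; longest is 50.

50 minutes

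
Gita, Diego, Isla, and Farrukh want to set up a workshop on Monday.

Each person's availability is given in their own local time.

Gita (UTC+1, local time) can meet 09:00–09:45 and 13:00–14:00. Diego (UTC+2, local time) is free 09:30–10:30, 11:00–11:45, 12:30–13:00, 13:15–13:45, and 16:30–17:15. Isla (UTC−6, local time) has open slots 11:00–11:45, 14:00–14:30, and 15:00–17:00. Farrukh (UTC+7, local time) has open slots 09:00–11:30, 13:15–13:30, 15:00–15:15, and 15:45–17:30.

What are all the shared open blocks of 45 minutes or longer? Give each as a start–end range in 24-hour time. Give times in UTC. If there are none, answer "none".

Gita → UTC: 08:00–08:45, 12:00–13:00.
Diego → UTC: 07:30–08:30, 09:00–09:45, 10:30–11:00, 11:15–11:45, 14:30–15:15.
Isla → UTC: 17:00–17:45, 20:00–20:30, 21:00–23:00.
Farrukh → UTC: 02:00–04:30, 06:15–06:30, 08:00–08:15, 08:45–10:30.
Gita ∩ Diego: 08:00–08:30.
Gita ∩ Diego ∩ Isla: (none).
Gita ∩ Diego ∩ Isla ∩ Farrukh: (none).
Windows ≥ 45 min: (none).

none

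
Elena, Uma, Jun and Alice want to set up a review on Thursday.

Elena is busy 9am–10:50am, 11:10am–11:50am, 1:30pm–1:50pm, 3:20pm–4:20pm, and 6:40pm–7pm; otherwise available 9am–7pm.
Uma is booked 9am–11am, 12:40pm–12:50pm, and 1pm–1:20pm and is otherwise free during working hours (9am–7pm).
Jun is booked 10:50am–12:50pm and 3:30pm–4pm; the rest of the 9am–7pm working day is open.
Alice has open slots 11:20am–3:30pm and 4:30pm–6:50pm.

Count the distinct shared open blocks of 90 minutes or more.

Elena free within 09:00–19:00: 10:50–11:10, 11:50–13:30, 13:50–15:20, 16:20–18:40.
Uma free within 09:00–19:00: 11:00–12:40, 12:50–13:00, 13:20–19:00.
Jun free within 09:00–19:00: 09:00–10:50, 12:50–15:30, 16:00–19:00.
Elena ∩ Uma: 11:00–11:10, 11:50–12:40, 12:50–13:00, 13:20–13:30, 13:50–15:20, 16:20–18:40.
Elena ∩ Uma ∩ Jun: 12:50–13:00, 13:20–13:30, 13:50–15:20, 16:20–18:40.
Elena ∩ Uma ∩ Jun ∩ Alice: 12:50–13:00, 13:20–13:30, 13:50–15:20, 16:30–18:40.
Windows ≥ 90 min: 13:50–15:20, 16:30–18:40.
That's 2 windows.

2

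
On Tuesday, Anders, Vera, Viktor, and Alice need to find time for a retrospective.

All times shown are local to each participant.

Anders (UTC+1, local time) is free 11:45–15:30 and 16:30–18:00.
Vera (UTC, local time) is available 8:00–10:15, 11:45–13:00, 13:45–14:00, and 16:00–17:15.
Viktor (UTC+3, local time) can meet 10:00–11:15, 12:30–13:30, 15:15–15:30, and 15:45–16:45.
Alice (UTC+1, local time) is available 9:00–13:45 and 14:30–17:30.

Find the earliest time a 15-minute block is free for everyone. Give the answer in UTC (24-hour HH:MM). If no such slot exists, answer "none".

12:15

Anders → UTC: 10:45–14:30, 15:30–17:00.
Vera → UTC: 08:00–10:15, 11:45–13:00, 13:45–14:00, 16:00–17:15.
Viktor → UTC: 07:00–08:15, 09:30–10:30, 12:15–12:30, 12:45–13:45.
Alice → UTC: 08:00–12:45, 13:30–16:30.
Anders ∩ Vera: 11:45–13:00, 13:45–14:00, 16:00–17:00.
Anders ∩ Vera ∩ Viktor: 12:15–12:30, 12:45–13:00.
Anders ∩ Vera ∩ Viktor ∩ Alice: 12:15–12:30.
Windows ≥ 15 min: 12:15–12:30.
Earliest such window starts at 12:15.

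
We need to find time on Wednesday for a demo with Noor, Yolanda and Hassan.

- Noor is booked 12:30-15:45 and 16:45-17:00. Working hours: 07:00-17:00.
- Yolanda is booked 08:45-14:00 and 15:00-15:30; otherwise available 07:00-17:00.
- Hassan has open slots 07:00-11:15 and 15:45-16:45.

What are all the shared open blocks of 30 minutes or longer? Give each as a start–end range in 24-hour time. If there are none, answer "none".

07:00–08:45, 15:45–16:45

Noor free within 07:00–17:00: 07:00–12:30, 15:45–16:45.
Yolanda free within 07:00–17:00: 07:00–08:45, 14:00–15:00, 15:30–17:00.
Noor ∩ Yolanda: 07:00–08:45, 15:45–16:45.
Noor ∩ Yolanda ∩ Hassan: 07:00–08:45, 15:45–16:45.
Windows ≥ 30 min: 07:00–08:45, 15:45–16:45.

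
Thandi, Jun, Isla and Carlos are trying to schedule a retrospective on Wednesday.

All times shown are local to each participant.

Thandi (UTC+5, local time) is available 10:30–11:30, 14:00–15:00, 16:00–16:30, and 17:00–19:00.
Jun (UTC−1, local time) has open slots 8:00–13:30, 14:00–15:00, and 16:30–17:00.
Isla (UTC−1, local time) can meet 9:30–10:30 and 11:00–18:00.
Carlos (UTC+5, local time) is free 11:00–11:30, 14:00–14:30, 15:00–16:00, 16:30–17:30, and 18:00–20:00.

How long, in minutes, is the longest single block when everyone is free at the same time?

60 minutes

Thandi → UTC: 05:30–06:30, 09:00–10:00, 11:00–11:30, 12:00–14:00.
Jun → UTC: 09:00–14:30, 15:00–16:00, 17:30–18:00.
Isla → UTC: 10:30–11:30, 12:00–19:00.
Carlos → UTC: 06:00–06:30, 09:00–09:30, 10:00–11:00, 11:30–12:30, 13:00–15:00.
Thandi ∩ Jun: 09:00–10:00, 11:00–11:30, 12:00–14:00.
Thandi ∩ Jun ∩ Isla: 11:00–11:30, 12:00–14:00.
Thandi ∩ Jun ∩ Isla ∩ Carlos: 12:00–12:30, 13:00–14:00.
Common window lengths: 30, 60 min; longest is 60.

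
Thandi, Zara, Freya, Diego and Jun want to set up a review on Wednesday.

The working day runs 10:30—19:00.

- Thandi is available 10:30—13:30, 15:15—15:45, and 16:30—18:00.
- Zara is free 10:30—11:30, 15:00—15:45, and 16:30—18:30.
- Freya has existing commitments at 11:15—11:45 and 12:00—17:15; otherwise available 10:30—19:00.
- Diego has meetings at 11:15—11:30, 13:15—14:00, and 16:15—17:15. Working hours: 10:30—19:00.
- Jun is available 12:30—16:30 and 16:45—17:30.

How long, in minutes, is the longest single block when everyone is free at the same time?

15 minutes

Freya free within 10:30–19:00: 10:30–11:15, 11:45–12:00, 17:15–19:00.
Diego free within 10:30–19:00: 10:30–11:15, 11:30–13:15, 14:00–16:15, 17:15–19:00.
Thandi ∩ Zara: 10:30–11:30, 15:15–15:45, 16:30–18:00.
Thandi ∩ Zara ∩ Freya: 10:30–11:15, 17:15–18:00.
Thandi ∩ Zara ∩ Freya ∩ Diego: 10:30–11:15, 17:15–18:00.
Thandi ∩ Zara ∩ Freya ∩ Diego ∩ Jun: 17:15–17:30.
Single common window of 15 minutes.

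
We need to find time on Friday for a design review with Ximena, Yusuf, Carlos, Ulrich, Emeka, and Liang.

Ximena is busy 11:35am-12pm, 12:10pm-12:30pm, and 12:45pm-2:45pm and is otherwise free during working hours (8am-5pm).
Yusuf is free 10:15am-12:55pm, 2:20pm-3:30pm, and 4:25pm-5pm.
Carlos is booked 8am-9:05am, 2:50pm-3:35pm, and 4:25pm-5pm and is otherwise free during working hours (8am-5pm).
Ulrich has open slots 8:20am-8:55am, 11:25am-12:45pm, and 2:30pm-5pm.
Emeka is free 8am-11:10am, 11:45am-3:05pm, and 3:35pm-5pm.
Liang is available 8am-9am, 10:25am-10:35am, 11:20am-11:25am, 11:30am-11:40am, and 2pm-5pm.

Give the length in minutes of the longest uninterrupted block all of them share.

5 minutes

Ximena free within 08:00–17:00: 08:00–11:35, 12:00–12:10, 12:30–12:45, 14:45–17:00.
Carlos free within 08:00–17:00: 09:05–14:50, 15:35–16:25.
Ximena ∩ Yusuf: 10:15–11:35, 12:00–12:10, 12:30–12:45, 14:45–15:30, 16:25–17:00.
Ximena ∩ Yusuf ∩ Carlos: 10:15–11:35, 12:00–12:10, 12:30–12:45, 14:45–14:50.
Ximena ∩ Yusuf ∩ Carlos ∩ Ulrich: 11:25–11:35, 12:00–12:10, 12:30–12:45, 14:45–14:50.
Ximena ∩ Yusuf ∩ Carlos ∩ Ulrich ∩ Emeka: 12:00–12:10, 12:30–12:45, 14:45–14:50.
Ximena ∩ Yusuf ∩ Carlos ∩ Ulrich ∩ Emeka ∩ Liang: 14:45–14:50.
Single common window of 5 minutes.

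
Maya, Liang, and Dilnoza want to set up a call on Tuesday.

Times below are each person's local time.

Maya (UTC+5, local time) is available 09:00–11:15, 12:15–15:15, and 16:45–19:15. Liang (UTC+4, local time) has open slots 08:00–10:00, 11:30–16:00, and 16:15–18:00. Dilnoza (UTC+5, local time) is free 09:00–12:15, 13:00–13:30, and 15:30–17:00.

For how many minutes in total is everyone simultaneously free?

Maya → UTC: 04:00–06:15, 07:15–10:15, 11:45–14:15.
Liang → UTC: 04:00–06:00, 07:30–12:00, 12:15–14:00.
Dilnoza → UTC: 04:00–07:15, 08:00–08:30, 10:30–12:00.
Maya ∩ Liang: 04:00–06:00, 07:30–10:15, 11:45–12:00, 12:15–14:00.
Maya ∩ Liang ∩ Dilnoza: 04:00–06:00, 08:00–08:30, 11:45–12:00.
Total common minutes: 120 + 30 + 15 = 165.

165 minutes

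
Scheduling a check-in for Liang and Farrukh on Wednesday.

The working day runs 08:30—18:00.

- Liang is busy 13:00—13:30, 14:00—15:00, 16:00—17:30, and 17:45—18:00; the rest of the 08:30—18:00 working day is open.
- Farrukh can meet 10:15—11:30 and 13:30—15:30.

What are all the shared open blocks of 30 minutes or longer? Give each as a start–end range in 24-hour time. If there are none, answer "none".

10:15–11:30, 13:30–14:00, 15:00–15:30

Liang free within 08:30–18:00: 08:30–13:00, 13:30–14:00, 15:00–16:00, 17:30–17:45.
Liang ∩ Farrukh: 10:15–11:30, 13:30–14:00, 15:00–15:30.
Windows ≥ 30 min: 10:15–11:30, 13:30–14:00, 15:00–15:30.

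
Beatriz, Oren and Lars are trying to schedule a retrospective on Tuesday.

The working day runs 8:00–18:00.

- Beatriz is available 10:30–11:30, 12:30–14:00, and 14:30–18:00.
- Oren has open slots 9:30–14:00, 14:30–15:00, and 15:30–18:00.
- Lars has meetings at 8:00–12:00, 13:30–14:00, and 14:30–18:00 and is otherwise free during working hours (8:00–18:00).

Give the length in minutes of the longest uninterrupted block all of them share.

Lars free within 08:00–18:00: 12:00–13:30, 14:00–14:30.
Beatriz ∩ Oren: 10:30–11:30, 12:30–14:00, 14:30–15:00, 15:30–18:00.
Beatriz ∩ Oren ∩ Lars: 12:30–13:30.
Single common window of 60 minutes.

60 minutes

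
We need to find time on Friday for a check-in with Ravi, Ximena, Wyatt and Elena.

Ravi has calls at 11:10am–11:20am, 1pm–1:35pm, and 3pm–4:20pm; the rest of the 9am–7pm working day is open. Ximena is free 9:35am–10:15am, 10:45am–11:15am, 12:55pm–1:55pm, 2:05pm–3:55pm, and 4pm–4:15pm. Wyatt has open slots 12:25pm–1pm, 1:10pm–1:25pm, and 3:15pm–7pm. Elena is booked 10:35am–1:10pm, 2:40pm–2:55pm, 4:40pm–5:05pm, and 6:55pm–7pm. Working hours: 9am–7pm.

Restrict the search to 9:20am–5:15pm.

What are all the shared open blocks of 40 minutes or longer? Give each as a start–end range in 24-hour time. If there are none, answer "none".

Ravi free within 09:00–19:00: 09:00–11:10, 11:20–13:00, 13:35–15:00, 16:20–19:00.
Elena free within 09:00–19:00: 09:00–10:35, 13:10–14:40, 14:55–16:40, 17:05–18:55.
Ravi ∩ Ximena: 09:35–10:15, 10:45–11:10, 12:55–13:00, 13:35–13:55, 14:05–15:00.
Ravi ∩ Ximena ∩ Wyatt: 12:55–13:00.
Ravi ∩ Ximena ∩ Wyatt ∩ Elena: (none).
Restricted to 09:20–17:15: (none).
Windows ≥ 40 min: (none).

none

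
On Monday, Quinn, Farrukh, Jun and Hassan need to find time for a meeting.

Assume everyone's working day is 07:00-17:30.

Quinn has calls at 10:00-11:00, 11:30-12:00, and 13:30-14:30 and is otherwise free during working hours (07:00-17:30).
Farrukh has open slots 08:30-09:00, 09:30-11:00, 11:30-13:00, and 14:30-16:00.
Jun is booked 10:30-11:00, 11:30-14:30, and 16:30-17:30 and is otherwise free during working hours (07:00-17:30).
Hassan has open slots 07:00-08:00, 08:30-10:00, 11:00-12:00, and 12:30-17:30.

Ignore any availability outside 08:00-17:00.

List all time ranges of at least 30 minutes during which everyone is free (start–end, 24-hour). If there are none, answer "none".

Quinn free within 07:00–17:30: 07:00–10:00, 11:00–11:30, 12:00–13:30, 14:30–17:30.
Jun free within 07:00–17:30: 07:00–10:30, 11:00–11:30, 14:30–16:30.
Quinn ∩ Farrukh: 08:30–09:00, 09:30–10:00, 12:00–13:00, 14:30–16:00.
Quinn ∩ Farrukh ∩ Jun: 08:30–09:00, 09:30–10:00, 14:30–16:00.
Quinn ∩ Farrukh ∩ Jun ∩ Hassan: 08:30–09:00, 09:30–10:00, 14:30–16:00.
Restricted to 08:00–17:00: 08:30–09:00, 09:30–10:00, 14:30–16:00.
Windows ≥ 30 min: 08:30–09:00, 09:30–10:00, 14:30–16:00.

08:30–09:00, 09:30–10:00, 14:30–16:00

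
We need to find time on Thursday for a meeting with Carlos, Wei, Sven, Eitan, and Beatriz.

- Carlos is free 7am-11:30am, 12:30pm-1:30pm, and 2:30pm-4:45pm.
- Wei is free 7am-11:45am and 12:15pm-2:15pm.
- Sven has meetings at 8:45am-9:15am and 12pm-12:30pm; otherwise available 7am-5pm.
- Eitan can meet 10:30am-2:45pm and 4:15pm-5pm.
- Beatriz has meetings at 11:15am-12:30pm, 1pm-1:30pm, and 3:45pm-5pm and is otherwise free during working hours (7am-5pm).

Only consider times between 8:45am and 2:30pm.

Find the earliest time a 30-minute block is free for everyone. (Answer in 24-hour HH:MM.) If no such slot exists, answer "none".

Sven free within 07:00–17:00: 07:00–08:45, 09:15–12:00, 12:30–17:00.
Beatriz free within 07:00–17:00: 07:00–11:15, 12:30–13:00, 13:30–15:45.
Carlos ∩ Wei: 07:00–11:30, 12:30–13:30.
Carlos ∩ Wei ∩ Sven: 07:00–08:45, 09:15–11:30, 12:30–13:30.
Carlos ∩ Wei ∩ Sven ∩ Eitan: 10:30–11:30, 12:30–13:30.
Carlos ∩ Wei ∩ Sven ∩ Eitan ∩ Beatriz: 10:30–11:15, 12:30–13:00.
Restricted to 08:45–14:30: 10:30–11:15, 12:30–13:00.
Windows ≥ 30 min: 10:30–11:15, 12:30–13:00.
Earliest such window starts at 10:30.

10:30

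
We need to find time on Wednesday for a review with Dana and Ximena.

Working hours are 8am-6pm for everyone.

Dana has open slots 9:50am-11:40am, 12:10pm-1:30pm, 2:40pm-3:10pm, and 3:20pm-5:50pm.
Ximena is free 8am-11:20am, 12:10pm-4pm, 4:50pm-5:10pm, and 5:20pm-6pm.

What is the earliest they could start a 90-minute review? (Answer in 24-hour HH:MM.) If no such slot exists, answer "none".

09:50

Dana ∩ Ximena: 09:50–11:20, 12:10–13:30, 14:40–15:10, 15:20–16:00, 16:50–17:10, 17:20–17:50.
Windows ≥ 90 min: 09:50–11:20.
Earliest such window starts at 09:50.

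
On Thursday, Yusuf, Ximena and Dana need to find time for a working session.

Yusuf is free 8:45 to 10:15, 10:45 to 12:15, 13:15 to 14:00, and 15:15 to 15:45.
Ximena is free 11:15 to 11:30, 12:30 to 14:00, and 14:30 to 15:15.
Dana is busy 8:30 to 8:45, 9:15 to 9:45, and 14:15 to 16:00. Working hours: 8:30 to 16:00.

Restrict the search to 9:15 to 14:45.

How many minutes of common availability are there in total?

Dana free within 08:30–16:00: 08:45–09:15, 09:45–14:15.
Yusuf ∩ Ximena: 11:15–11:30, 13:15–14:00.
Yusuf ∩ Ximena ∩ Dana: 11:15–11:30, 13:15–14:00.
Restricted to 09:15–14:45: 11:15–11:30, 13:15–14:00.
Total common minutes: 15 + 45 = 60.

60 minutes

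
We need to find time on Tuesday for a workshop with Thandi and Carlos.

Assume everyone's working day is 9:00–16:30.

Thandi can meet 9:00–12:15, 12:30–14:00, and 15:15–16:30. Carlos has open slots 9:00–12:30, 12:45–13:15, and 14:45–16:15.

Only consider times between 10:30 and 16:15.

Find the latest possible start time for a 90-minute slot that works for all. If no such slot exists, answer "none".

Thandi ∩ Carlos: 09:00–12:15, 12:45–13:15, 15:15–16:15.
Restricted to 10:30–16:15: 10:30–12:15, 12:45–13:15, 15:15–16:15.
Windows ≥ 90 min: 10:30–12:15.
Latest start in the last window 10:30–12:15 is 12:15 − 90 min = 10:45.

10:45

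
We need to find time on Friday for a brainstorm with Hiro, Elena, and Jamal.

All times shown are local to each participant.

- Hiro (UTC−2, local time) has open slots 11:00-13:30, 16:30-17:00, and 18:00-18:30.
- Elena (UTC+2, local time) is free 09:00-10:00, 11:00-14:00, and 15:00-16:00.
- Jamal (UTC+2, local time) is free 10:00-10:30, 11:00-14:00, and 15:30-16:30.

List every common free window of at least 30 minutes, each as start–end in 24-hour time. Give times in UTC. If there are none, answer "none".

Hiro → UTC: 13:00–15:30, 18:30–19:00, 20:00–20:30.
Elena → UTC: 07:00–08:00, 09:00–12:00, 13:00–14:00.
Jamal → UTC: 08:00–08:30, 09:00–12:00, 13:30–14:30.
Hiro ∩ Elena: 13:00–14:00.
Hiro ∩ Elena ∩ Jamal: 13:30–14:00.
Windows ≥ 30 min: 13:30–14:00.

13:30–14:00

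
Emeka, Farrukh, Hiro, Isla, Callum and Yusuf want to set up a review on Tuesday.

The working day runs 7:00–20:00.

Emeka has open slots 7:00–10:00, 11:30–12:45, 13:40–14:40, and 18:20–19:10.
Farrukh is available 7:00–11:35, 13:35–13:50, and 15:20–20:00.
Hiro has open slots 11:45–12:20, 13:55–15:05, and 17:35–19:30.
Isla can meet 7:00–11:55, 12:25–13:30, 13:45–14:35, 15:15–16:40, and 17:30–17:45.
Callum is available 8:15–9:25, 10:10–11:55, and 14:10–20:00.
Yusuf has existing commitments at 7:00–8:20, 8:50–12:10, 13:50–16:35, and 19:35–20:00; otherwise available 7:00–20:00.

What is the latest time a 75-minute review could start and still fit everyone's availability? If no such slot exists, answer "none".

none

Yusuf free within 07:00–20:00: 08:20–08:50, 12:10–13:50, 16:35–19:35.
Emeka ∩ Farrukh: 07:00–10:00, 11:30–11:35, 13:40–13:50, 18:20–19:10.
Emeka ∩ Farrukh ∩ Hiro: 18:20–19:10.
Emeka ∩ Farrukh ∩ Hiro ∩ Isla: (none).
Emeka ∩ Farrukh ∩ Hiro ∩ Isla ∩ Callum: (none).
Emeka ∩ Farrukh ∩ Hiro ∩ Isla ∩ Callum ∩ Yusuf: (none).
Windows ≥ 75 min: (none).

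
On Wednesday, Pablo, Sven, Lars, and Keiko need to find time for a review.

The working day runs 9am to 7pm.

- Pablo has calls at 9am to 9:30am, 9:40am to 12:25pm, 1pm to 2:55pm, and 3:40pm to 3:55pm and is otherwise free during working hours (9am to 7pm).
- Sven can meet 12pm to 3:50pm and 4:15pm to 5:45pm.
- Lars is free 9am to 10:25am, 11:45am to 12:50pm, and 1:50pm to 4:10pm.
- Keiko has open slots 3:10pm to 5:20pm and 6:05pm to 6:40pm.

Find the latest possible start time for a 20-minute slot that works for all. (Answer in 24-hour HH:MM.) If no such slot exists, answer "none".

15:20

Pablo free within 09:00–19:00: 09:30–09:40, 12:25–13:00, 14:55–15:40, 15:55–19:00.
Pablo ∩ Sven: 12:25–13:00, 14:55–15:40, 16:15–17:45.
Pablo ∩ Sven ∩ Lars: 12:25–12:50, 14:55–15:40.
Pablo ∩ Sven ∩ Lars ∩ Keiko: 15:10–15:40.
Windows ≥ 20 min: 15:10–15:40.
Latest start in the last window 15:10–15:40 is 15:40 − 20 min = 15:20.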